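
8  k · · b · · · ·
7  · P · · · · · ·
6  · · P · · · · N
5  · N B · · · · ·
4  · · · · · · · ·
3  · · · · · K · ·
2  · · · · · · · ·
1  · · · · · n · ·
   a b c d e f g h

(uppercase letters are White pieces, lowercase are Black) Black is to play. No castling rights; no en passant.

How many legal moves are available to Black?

1

Black to move; king on a8.
In check: yes, from the white pawn on b7.
Legal moves: Kb8.
Count: 1.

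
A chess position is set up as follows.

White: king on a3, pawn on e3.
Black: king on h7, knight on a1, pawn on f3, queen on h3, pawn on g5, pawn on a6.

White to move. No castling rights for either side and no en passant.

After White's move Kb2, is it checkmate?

After Kb2: black king on h7; in check: no.
Black is not in check, so this cannot be checkmate.

no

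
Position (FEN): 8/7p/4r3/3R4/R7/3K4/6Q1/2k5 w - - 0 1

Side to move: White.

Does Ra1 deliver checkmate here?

yes

After Ra1: black king on c1; in check: yes, from the white rook on a1.
King squares — b1: attacked by Ra1; d1: attacked by Ra1; b2: attacked by Qg2; c2: attacked by Qg2; d2: attacked by Qg2.
Black has no legal moves → checkmate.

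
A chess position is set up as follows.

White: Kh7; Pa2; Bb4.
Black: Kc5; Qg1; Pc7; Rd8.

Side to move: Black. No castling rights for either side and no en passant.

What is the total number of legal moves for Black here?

Black to move; king on c5.
In check: yes, from the white bishop on b4.
Legal moves: Kc6, Kb6, Kd5, Kb5, Kd4, Kc4, Kxb4.
Count: 7.

7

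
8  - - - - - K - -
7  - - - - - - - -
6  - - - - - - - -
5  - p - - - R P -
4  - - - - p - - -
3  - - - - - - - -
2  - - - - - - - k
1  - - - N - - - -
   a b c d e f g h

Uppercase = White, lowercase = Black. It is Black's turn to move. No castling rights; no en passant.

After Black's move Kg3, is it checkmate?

no

After Kg3: white king on f8; in check: no.
White is not in check, so this cannot be checkmate.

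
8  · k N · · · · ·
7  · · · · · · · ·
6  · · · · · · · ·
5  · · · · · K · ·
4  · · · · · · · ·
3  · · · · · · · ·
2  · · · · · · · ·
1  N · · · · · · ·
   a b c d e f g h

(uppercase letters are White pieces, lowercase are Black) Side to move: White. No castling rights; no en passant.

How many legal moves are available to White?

14

White to move; king on f5.
In check: no.
Legal moves: Ne7, Na7, Nd6, Nb6, Kg6, Kf6, Ke6, Kg5, Ke5, Kg4, Kf4, Ke4, Nb3, Nc2.
Count: 14.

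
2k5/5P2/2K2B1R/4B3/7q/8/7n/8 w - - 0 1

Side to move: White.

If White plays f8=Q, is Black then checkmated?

yes

After f8=Q: black king on c8; in check: yes, from the white queen on f8.
King squares — b7: attacked by Kc6; c7: attacked by Be5; d7: attacked by Kc6; b8: attacked by Be5; d8: attacked by Bf6.
Black has no legal moves → checkmate.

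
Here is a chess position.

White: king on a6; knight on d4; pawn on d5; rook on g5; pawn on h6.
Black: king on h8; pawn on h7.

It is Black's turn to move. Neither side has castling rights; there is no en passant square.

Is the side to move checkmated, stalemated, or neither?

Black to move; black king on h8.
In check: no.
King squares — g7: attacked by Rg5; h7: own pawn; g8: attacked by Rg5.
Legal moves for Black: none.
Not in check and no legal moves → stalemate.

stalemate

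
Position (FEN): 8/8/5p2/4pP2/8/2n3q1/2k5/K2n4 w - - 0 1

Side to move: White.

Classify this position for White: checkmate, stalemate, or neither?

White to move; white king on a1.
In check: no.
King squares — b1: attacked by Kc2; a2: attacked by Nc3; b2: attacked by Nd1.
Legal moves for White: none.
Not in check and no legal moves → stalemate.

stalemate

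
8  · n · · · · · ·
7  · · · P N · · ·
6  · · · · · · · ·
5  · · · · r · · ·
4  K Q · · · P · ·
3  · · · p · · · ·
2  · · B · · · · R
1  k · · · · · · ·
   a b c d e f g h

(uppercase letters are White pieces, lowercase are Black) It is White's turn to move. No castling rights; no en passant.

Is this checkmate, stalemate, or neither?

White to move; white king on a4.
In check: no.
Legal moves for White include: Ng8, Nc8, Ng6, Nc6, Nf5, Nd5, Qxb8, Qb7, Qd6, Qb6, Qc5, Qb5, Qa5, Qe4, Qd4+, Qc4, Qc3+, Qb3, ... (list truncated; more exist).
White has legal moves and is not in check → neither.

neither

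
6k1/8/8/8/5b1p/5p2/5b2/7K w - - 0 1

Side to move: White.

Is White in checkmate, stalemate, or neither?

stalemate

White to move; white king on h1.
In check: no.
King squares — g1: attacked by Bf2; g2: attacked by Pf3; h2: attacked by Bf4.
Legal moves for White: none.
Not in check and no legal moves → stalemate.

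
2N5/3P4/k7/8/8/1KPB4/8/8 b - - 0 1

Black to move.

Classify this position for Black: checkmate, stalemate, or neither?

Black to move; black king on a6.
In check: yes, from the white bishop on d3.
King squares — a5: available; b5: attacked by Bd3; b6: attacked by Nc8; a7: attacked by Nc8; b7: available.
Legal moves for Black: Kb7, Ka5.
Black is in check but has 2 legal moves → neither.

neither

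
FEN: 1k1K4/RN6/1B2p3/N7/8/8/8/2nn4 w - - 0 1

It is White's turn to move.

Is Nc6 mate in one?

yes

After Nc6: black king on b8; in check: yes, from the white knight on c6.
King squares — a7: attacked by Bb6; b7: attacked by Ra7; c7: attacked by Bb6; a8: attacked by Ra7; c8: attacked by Kd8.
Black has no legal moves → checkmate.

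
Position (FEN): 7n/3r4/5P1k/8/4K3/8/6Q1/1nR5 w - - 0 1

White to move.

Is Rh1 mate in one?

After Rh1: black king on h6; in check: yes, from the white rook on h1.
King squares — g5: attacked by Qg2; h5: attacked by Rh1; g6: attacked by Qg2; g7: attacked by Qg2; h7: attacked by Rh1.
Black has no legal moves → checkmate.

yes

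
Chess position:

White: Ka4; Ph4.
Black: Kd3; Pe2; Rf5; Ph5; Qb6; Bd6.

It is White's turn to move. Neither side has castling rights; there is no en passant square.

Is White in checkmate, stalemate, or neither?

White to move; white king on a4.
In check: no.
King squares — a3: attacked by Bd6; b3: attacked by Qb6; b4: attacked by Qb6; a5: attacked by Rf5; b5: attacked by Rf5.
Legal moves for White: none.
Not in check and no legal moves → stalemate.

stalemate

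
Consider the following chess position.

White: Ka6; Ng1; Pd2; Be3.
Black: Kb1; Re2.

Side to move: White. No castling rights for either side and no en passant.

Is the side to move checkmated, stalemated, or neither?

neither

White to move; white king on a6.
In check: no.
Legal moves for White: Kb7, Ka7, Kb6, Kb5, Ka5, Ba7, Bh6, Bb6, Bg5, Bc5, Bf4, Bd4, Bf2, Nh3, Nf3, Nxe2, d3, d4.
White has 18 legal moves and is not in check → neither.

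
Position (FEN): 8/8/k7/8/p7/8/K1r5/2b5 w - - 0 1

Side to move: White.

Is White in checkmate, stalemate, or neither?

White to move; white king on a2.
In check: yes, from the black rook on c2.
Legal moves for White: Kb1, Ka1.
White is in check but has 2 legal moves → neither.

neither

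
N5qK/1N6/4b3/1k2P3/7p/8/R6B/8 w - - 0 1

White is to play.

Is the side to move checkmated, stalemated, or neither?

White to move; white king on h8.
In check: yes, from the black queen on g8.
King squares — g7: attacked by Qg8; h7: attacked by Qg8; g8: attacked by Be6.
Legal moves for White: none.
In check with no legal moves → checkmate.

checkmate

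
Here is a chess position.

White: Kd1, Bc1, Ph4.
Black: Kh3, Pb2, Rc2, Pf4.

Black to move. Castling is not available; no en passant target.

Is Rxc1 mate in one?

After Rxc1: white king on d1; in check: yes, from the black rook on c1.
White has 2 legal replies: Ke2, Kd2.
In check but a legal move exists → not checkmate.

no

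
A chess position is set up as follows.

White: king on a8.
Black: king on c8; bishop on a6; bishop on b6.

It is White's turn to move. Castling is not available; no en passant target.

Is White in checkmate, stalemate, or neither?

White to move; white king on a8.
In check: no.
King squares — a7: attacked by Bb6; b7: attacked by Ba6; b8: attacked by Kc8.
Legal moves for White: none.
Not in check and no legal moves → stalemate.

stalemate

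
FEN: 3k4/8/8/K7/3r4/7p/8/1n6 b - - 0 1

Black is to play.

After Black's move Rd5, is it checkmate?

After Rd5: white king on a5; in check: yes, from the black rook on d5.
White has 4 legal replies: Kb6, Ka6, Kb4, Ka4.
In check but a legal move exists → not checkmate.

no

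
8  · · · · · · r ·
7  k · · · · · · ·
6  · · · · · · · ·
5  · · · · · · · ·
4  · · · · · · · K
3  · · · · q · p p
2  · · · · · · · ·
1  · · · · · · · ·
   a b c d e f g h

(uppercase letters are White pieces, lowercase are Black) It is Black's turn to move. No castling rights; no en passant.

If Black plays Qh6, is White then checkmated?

After Qh6: white king on h4; in check: yes, from the black queen on h6.
King squares — g3: attacked by Rg8; h3: attacked by Qh6; g4: attacked by Rg8; g5: attacked by Qh6; h5: attacked by Qh6.
White has no legal moves → checkmate.

yes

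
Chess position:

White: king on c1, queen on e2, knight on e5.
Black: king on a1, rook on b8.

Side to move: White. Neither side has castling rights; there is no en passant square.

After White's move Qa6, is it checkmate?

After Qa6: black king on a1; in check: yes, from the white queen on a6.
King squares — b1: attacked by Kc1; a2: attacked by Qa6; b2: attacked by Kc1.
Black has no legal moves → checkmate.

yes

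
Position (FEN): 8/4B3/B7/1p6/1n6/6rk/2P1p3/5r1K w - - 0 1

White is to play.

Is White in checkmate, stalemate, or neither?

White to move; white king on h1.
In check: yes, from the black rook on f1.
King squares — g1: attacked by Rf1; g2: attacked by Rg3; h2: attacked by Kh3.
Legal moves for White: none.
In check with no legal moves → checkmate.

checkmate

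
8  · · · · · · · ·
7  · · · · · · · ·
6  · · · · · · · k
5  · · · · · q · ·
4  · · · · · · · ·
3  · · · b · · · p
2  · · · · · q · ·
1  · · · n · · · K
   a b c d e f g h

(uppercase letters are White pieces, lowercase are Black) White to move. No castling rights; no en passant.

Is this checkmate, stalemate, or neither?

White to move; white king on h1.
In check: no.
King squares — g1: attacked by Qf2; g2: attacked by Qf2; h2: attacked by Qf2.
Legal moves for White: none.
Not in check and no legal moves → stalemate.

stalemate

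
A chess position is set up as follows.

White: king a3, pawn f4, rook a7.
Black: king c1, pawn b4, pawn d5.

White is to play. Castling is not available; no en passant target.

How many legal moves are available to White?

4

White to move; king on a3.
In check: yes, from the black pawn on b4.
Legal moves: Kxb4, Ka4, Kb3, Ka2.
Count: 4.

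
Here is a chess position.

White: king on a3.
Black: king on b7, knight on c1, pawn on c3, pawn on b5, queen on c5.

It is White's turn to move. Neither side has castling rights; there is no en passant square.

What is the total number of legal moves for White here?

White to move; king on a3.
In check: yes, from the black queen on c5.
Legal moves: none.
Count: 0.

0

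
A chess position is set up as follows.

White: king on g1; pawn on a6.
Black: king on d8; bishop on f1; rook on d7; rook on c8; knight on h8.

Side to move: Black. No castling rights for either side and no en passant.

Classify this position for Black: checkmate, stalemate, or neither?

neither

Black to move; black king on d8.
In check: no.
Legal moves for Black include: Nf7, Ng6, Ke8, Ke7, Kc7, Rb8, Ra8, Rcc7, Rc6, Rc5, Rc4, Rc3, Rc2, Rc1, Rh7, Rg7+, Rf7, Re7, ... (list truncated; more exist).
Black has legal moves and is not in check → neither.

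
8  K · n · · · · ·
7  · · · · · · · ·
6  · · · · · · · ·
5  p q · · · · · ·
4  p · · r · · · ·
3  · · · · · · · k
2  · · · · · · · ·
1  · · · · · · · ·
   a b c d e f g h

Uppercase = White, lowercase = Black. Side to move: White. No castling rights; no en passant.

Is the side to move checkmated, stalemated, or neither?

White to move; white king on a8.
In check: no.
King squares — a7: attacked by Nc8; b7: attacked by Qb5; b8: attacked by Qb5.
Legal moves for White: none.
Not in check and no legal moves → stalemate.

stalemate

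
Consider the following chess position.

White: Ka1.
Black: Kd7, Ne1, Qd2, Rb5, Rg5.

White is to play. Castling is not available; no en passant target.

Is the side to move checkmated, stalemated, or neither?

White to move; white king on a1.
In check: no.
King squares — b1: attacked by Rb5; a2: attacked by Qd2; b2: attacked by Qd2.
Legal moves for White: none.
Not in check and no legal moves → stalemate.

stalemate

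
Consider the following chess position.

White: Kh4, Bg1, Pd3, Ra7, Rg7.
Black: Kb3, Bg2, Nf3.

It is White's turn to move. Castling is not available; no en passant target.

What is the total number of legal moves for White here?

3

White to move; king on h4.
In check: yes, from the black knight on f3.
Legal moves: Kh5, Kg4, Kg3.
Count: 3.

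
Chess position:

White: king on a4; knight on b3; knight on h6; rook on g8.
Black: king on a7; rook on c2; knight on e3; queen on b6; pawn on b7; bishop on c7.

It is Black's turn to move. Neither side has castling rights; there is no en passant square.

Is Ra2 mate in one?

After Ra2: white king on a4; in check: yes, from the black rook on a2.
King squares — a3: attacked by Ra2; b3: own knight; b4: attacked by Qb6; a5: attacked by Ra2; b5: attacked by Qb6.
White has no legal moves → checkmate.

yes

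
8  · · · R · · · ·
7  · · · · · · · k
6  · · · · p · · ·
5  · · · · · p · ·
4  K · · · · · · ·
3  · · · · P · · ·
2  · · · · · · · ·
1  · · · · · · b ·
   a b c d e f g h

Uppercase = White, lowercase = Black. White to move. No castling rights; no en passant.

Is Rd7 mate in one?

After Rd7: black king on h7; in check: yes, from the white rook on d7.
Black has 4 legal replies: Kh8, Kg8, Kh6, Kg6.
In check but a legal move exists → not checkmate.

no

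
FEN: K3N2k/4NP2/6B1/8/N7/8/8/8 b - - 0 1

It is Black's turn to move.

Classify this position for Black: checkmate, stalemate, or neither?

stalemate

Black to move; black king on h8.
In check: no.
King squares — g7: attacked by Ne8; h7: attacked by Bg6; g8: attacked by Ne7.
Legal moves for Black: none.
Not in check and no legal moves → stalemate.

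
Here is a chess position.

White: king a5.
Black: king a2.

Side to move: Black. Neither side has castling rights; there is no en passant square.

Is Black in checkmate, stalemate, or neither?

neither

Black to move; black king on a2.
In check: no.
Legal moves for Black: Kb3, Ka3, Kb2, Kb1, Ka1.
Black has 5 legal moves and is not in check → neither.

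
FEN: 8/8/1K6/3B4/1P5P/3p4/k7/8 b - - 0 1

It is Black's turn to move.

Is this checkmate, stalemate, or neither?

Black to move; black king on a2.
In check: yes, from the white bishop on d5.
Legal moves for Black: Ka3, Kb2, Kb1, Ka1.
Black is in check but has 4 legal moves → neither.

neither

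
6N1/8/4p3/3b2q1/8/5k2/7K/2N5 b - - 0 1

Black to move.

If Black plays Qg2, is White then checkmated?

yes

After Qg2: white king on h2; in check: yes, from the black queen on g2.
King squares — g1: attacked by Qg2; h1: attacked by Qg2; g2: attacked by Kf3; g3: attacked by Qg2; h3: attacked by Qg2.
White has no legal moves → checkmate.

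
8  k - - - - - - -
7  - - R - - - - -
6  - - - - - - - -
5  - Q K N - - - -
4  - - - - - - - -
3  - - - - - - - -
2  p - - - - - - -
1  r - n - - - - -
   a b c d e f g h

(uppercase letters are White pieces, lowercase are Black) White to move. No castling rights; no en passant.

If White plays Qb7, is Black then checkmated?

After Qb7: black king on a8; in check: yes, from the white queen on b7.
King squares — a7: attacked by Qb7; b7: attacked by Rc7; b8: attacked by Qb7.
Black has no legal moves → checkmate.

yes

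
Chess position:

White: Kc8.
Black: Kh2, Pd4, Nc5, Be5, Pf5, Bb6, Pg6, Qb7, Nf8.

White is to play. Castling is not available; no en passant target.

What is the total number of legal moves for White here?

White to move; king on c8.
In check: yes, from the black queen on b7.
Legal moves: none.
Count: 0.

0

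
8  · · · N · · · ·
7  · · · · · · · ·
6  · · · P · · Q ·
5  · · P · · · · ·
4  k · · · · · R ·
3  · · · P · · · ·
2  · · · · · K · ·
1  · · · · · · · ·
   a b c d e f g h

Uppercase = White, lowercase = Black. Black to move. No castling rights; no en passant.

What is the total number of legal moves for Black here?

4

Black to move; king on a4.
In check: yes, from the white rook on g4.
Legal moves: Kb5, Ka5, Kb3, Ka3.
Count: 4.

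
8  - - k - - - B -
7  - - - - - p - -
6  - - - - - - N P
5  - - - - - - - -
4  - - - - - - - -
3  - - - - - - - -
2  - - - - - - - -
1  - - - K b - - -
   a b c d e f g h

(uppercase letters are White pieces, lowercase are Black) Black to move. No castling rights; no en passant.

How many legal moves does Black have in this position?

Black to move; king on c8.
In check: no.
Legal moves: Kd8, Kb8, Kd7, Kc7, Kb7, Ba5, Bh4, Bb4, Bg3, Bc3, Bf2, Bd2, fxg6, f6, f5.
Count: 15.

15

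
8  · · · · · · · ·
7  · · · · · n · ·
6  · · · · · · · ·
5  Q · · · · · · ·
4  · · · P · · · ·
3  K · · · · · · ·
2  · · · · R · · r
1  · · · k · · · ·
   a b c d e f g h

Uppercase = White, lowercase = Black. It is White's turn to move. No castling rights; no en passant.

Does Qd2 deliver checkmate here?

After Qd2: black king on d1; in check: yes, from the white queen on d2.
King squares — c1: attacked by Qd2; e1: attacked by Qd2; c2: attacked by Qd2; d2: attacked by Re2; e2: attacked by Qd2.
Black has no legal moves → checkmate.

yes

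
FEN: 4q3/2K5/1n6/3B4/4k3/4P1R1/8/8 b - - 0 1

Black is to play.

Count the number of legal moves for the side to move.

5

Black to move; king on e4.
In check: yes, from the white bishop on d5.
Legal moves: Kf5, Ke5, Kxd5, Kd3, Nxd5+.
Count: 5.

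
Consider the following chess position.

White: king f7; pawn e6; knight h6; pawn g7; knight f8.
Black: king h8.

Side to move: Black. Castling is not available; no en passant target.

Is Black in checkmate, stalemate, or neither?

Black to move; black king on h8.
In check: yes, from the white pawn on g7.
King squares — g7: attacked by Kf7; h7: attacked by Nf8; g8: attacked by Nh6.
Legal moves for Black: none.
In check with no legal moves → checkmate.

checkmate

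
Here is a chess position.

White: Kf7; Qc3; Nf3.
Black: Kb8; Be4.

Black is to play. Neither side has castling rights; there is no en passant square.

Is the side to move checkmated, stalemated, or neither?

Black to move; black king on b8.
In check: no.
Legal moves for Black: Ka8, Kb7, Ka7, Ba8, Bh7, Bb7, Bg6+, Bc6, Bf5, Bd5+, Bxf3, Bd3, Bc2, Bb1.
Black has 14 legal moves and is not in check → neither.

neither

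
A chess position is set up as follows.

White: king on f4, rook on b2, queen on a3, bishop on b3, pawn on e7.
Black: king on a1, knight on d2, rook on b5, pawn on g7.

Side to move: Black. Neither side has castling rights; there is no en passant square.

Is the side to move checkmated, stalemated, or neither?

Black to move; black king on a1.
In check: yes, from the white queen on a3.
King squares — b1: attacked by Rb2; a2: attacked by Rb2; b2: attacked by Qa3.
Legal moves for Black: none.
In check with no legal moves → checkmate.

checkmate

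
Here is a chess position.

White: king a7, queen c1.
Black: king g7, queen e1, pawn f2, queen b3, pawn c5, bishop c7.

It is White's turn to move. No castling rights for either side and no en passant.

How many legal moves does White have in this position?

17

White to move; king on a7.
In check: no.
Legal moves: Ka8, Ka6, Qh6+, Qg5+, Qxc5, Qf4, Qc4, Qe3, Qc3+, Qa3, Qd2, Qc2, Qb2+, Qxe1, Qd1, Qb1, Qa1+.
Count: 17.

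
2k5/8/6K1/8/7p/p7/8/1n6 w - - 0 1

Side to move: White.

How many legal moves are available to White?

White to move; king on g6.
In check: no.
Legal moves: Kh7, Kg7, Kf7, Kh6, Kf6, Kh5, Kg5, Kf5.
Count: 8.

8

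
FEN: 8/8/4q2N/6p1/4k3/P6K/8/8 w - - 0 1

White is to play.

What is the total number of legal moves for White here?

White to move; king on h3.
In check: yes, from the black queen on e6.
Legal moves: Kg3, Kh2, Kg2, Nf5, Ng4.
Count: 5.

5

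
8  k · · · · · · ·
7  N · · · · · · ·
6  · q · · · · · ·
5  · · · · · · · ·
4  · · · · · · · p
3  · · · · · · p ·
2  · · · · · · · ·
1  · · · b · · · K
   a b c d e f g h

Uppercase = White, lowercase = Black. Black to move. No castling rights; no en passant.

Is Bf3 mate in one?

yes

After Bf3: white king on h1; in check: yes, from the black bishop on f3.
King squares — g1: attacked by Qb6; g2: attacked by Bf3; h2: attacked by Pg3.
White has no legal moves → checkmate.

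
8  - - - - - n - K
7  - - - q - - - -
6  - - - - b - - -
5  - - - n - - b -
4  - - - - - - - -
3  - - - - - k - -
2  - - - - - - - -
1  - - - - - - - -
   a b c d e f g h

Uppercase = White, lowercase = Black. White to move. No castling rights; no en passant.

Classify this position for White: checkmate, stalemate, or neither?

White to move; white king on h8.
In check: no.
King squares — g7: attacked by Qd7; h7: attacked by Qd7; g8: attacked by Be6.
Legal moves for White: none.
Not in check and no legal moves → stalemate.

stalemate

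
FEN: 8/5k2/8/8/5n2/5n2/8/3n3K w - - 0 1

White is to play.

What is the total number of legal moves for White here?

0

White to move; king on h1.
In check: no.
Legal moves: none.
Count: 0.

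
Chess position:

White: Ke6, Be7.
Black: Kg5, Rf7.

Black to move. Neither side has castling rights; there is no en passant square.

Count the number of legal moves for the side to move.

Black to move; king on g5.
In check: yes, from the white bishop on e7.
Legal moves: Kh6, Kg6, Kh5, Kg4, Kf4, Rxe7+, Rf6+.
Count: 7.

7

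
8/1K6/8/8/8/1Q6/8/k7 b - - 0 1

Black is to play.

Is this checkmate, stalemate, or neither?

stalemate

Black to move; black king on a1.
In check: no.
King squares — b1: attacked by Qb3; a2: attacked by Qb3; b2: attacked by Qb3.
Legal moves for Black: none.
Not in check and no legal moves → stalemate.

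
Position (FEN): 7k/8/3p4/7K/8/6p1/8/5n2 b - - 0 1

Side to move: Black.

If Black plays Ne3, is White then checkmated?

After Ne3: white king on h5; in check: no.
White is not in check, so this cannot be checkmate.

no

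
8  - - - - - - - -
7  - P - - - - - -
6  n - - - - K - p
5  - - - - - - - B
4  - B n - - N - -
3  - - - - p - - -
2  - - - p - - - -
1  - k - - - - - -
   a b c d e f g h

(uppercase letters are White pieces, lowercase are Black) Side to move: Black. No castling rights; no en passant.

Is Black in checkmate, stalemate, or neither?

Black to move; black king on b1.
In check: no.
Legal moves for Black include: Nb8, Nc7, Nc5, Nxb4, Nd6, Nb6, Ne5, Na5, Na3, Nb2, Kc2, Kb2, Ka2, Kc1, Ka1, e2, d1=Q, d1=R, ... (list truncated; more exist).
Black has legal moves and is not in check → neither.

neither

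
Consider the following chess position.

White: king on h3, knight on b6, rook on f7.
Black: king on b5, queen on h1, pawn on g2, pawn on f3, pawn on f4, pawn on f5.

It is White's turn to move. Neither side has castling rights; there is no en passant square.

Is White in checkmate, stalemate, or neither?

checkmate

White to move; white king on h3.
In check: yes, from the black queen on h1.
King squares — g2: attacked by Qh1; h2: attacked by Qh1; g3: attacked by Pf4; g4: attacked by Pf5; h4: attacked by Qh1.
Legal moves for White: none.
In check with no legal moves → checkmate.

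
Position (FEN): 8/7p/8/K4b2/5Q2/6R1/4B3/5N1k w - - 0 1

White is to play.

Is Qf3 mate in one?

yes

After Qf3: black king on h1; in check: yes, from the white queen on f3.
King squares — g1: attacked by Rg3; g2: attacked by Qf3; h2: attacked by Nf1.
Black has no legal moves → checkmate.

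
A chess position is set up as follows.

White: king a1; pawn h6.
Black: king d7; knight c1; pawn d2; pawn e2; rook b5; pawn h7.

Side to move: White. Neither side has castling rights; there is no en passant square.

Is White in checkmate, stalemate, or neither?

White to move; white king on a1.
In check: no.
King squares — b1: attacked by Rb5; a2: attacked by Nc1; b2: attacked by Rb5.
Legal moves for White: none.
Not in check and no legal moves → stalemate.

stalemate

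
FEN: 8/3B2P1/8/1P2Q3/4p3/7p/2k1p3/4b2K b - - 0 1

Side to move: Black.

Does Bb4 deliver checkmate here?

After Bb4: white king on h1; in check: no.
White is not in check, so this cannot be checkmate.

no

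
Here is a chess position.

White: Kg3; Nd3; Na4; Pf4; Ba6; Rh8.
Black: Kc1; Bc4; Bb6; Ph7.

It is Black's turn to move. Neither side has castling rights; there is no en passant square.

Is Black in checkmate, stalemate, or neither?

Black to move; black king on c1.
In check: yes, from the white knight on d3.
Legal moves for Black: Kd2, Kc2, Kd1, Kb1, Bxd3.
Black is in check but has 5 legal moves → neither.

neither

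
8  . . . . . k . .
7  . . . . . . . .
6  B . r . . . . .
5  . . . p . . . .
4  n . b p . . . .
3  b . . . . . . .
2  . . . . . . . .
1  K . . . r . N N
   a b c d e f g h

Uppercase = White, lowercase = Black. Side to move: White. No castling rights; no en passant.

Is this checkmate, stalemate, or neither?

White to move; white king on a1.
In check: yes, from the black rook on e1.
King squares — b1: attacked by Re1; a2: attacked by Bc4; b2: attacked by Ba3.
Legal moves for White: none.
In check with no legal moves → checkmate.

checkmate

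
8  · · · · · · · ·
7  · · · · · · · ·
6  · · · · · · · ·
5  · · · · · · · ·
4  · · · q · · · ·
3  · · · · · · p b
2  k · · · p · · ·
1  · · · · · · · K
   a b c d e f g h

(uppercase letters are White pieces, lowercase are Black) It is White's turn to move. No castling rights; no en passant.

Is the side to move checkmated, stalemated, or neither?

White to move; white king on h1.
In check: no.
King squares — g1: attacked by Qd4; g2: attacked by Bh3; h2: attacked by Pg3.
Legal moves for White: none.
Not in check and no legal moves → stalemate.

stalemate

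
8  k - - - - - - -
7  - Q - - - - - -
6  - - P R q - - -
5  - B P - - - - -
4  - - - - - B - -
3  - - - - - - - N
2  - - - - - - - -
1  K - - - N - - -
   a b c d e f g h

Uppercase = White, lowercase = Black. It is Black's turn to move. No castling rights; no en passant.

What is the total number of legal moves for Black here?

Black to move; king on a8.
In check: yes, from the white queen on b7.
Legal moves: none.
Count: 0.

0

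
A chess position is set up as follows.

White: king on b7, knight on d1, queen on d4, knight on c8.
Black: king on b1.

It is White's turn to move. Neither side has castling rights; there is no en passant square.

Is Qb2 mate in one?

After Qb2: black king on b1; in check: yes, from the white queen on b2.
King squares — a1: attacked by Qb2; c1: attacked by Qb2; a2: attacked by Qb2; b2: attacked by Nd1; c2: attacked by Qb2.
Black has no legal moves → checkmate.

yes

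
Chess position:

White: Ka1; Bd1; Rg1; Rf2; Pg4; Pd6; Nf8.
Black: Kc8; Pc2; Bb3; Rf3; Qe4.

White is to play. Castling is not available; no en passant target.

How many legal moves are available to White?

White to move; king on a1.
In check: no.
Legal moves: Nh7, Nd7, Ng6, Ne6, Rxf3, Rh2, Rfg2, Re2, Rd2, Rxc2+, Rff1, Rg3, Rgg2, Rh1, Rgf1, Re1, Bxf3, Be2, Bxc2, Kb2, d7+, g5.
Count: 22.

22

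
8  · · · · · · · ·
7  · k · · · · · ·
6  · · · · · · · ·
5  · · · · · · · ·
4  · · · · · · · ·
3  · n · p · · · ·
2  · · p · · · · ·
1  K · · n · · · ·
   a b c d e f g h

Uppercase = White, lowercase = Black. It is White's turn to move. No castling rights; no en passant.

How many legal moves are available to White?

1

White to move; king on a1.
In check: yes, from the black knight on b3.
Legal moves: Ka2.
Count: 1.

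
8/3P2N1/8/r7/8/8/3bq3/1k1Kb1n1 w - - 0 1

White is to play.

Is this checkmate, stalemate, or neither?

White to move; white king on d1.
In check: yes, from the black queen on e2.
King squares — c1: attacked by Kb1; e1: attacked by Bd2; c2: attacked by Kb1; d2: attacked by Be1; e2: attacked by Ng1.
Legal moves for White: none.
In check with no legal moves → checkmate.

checkmate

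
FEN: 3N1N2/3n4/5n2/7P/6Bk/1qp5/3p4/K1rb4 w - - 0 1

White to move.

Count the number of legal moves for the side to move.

White to move; king on a1.
In check: yes, from the black rook on c1.
Legal moves: none.
Count: 0.

0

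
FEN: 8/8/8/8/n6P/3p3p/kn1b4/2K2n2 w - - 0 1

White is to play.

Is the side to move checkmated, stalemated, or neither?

checkmate

White to move; white king on c1.
In check: yes, from the black bishop on d2.
King squares — b1: attacked by Ka2; d1: attacked by Nb2; b2: attacked by Ka2; c2: attacked by Pd3; d2: attacked by Nf1.
Legal moves for White: none.
In check with no legal moves → checkmate.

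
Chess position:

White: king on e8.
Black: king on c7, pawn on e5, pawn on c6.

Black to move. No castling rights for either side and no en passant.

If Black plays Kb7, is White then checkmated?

no

After Kb7: white king on e8; in check: no.
White is not in check, so this cannot be checkmate.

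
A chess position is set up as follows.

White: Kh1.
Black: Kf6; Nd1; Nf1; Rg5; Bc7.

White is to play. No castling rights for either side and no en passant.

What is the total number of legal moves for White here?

0

White to move; king on h1.
In check: no.
Legal moves: none.
Count: 0.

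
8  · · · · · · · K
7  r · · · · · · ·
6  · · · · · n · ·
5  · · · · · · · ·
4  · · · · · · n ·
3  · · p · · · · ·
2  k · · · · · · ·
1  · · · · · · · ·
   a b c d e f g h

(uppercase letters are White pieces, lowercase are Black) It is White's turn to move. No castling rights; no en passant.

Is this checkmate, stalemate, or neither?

stalemate

White to move; white king on h8.
In check: no.
King squares — g7: attacked by Ra7; h7: attacked by Nf6; g8: attacked by Nf6.
Legal moves for White: none.
Not in check and no legal moves → stalemate.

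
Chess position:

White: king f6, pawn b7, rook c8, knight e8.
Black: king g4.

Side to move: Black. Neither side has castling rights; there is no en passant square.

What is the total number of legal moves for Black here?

6

Black to move; king on g4.
In check: no.
Legal moves: Kh5, Kh4, Kf4, Kh3, Kg3, Kf3.
Count: 6.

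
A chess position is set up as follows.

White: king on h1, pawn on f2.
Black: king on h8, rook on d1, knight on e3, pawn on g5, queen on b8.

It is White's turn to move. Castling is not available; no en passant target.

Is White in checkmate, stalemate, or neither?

checkmate

White to move; white king on h1.
In check: yes, from the black rook on d1.
King squares — g1: attacked by Rd1; g2: attacked by Ne3; h2: attacked by Qb8.
Legal moves for White: none.
In check with no legal moves → checkmate.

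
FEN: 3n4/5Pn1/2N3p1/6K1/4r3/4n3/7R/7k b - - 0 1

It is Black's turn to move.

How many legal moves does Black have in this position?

2

Black to move; king on h1.
In check: yes, from the white rook on h2.
Legal moves: Kxh2, Kg1.
Count: 2.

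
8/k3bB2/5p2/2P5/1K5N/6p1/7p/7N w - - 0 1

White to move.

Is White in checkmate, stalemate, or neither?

neither

White to move; white king on b4.
In check: no.
Legal moves for White include: Bg8, Be8, Bg6, Be6, Bh5, Bd5, Bc4, Bb3, Ba2, Ng6, Nf5, Nf3, Ng2, Kb5, Ka5, Kc4, Ka4, Kc3, ... (list truncated; more exist).
White has legal moves and is not in check → neither.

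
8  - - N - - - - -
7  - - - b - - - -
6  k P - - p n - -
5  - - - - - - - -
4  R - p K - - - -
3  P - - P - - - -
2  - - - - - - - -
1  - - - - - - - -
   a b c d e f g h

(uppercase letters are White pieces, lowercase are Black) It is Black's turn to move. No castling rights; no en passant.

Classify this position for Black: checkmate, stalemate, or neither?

Black to move; black king on a6.
In check: yes, from the white rook on a4.
Legal moves for Black: Kb7, Kb5, Bxa4.
Black is in check but has 3 legal moves → neither.

neither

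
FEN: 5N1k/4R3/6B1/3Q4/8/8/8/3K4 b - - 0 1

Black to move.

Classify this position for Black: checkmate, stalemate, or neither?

stalemate

Black to move; black king on h8.
In check: no.
King squares — g7: attacked by Re7; h7: attacked by Bg6; g8: attacked by Qd5.
Legal moves for Black: none.
Not in check and no legal moves → stalemate.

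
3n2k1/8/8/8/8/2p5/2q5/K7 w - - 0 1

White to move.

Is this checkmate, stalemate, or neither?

White to move; white king on a1.
In check: no.
King squares — b1: attacked by Qc2; a2: attacked by Qc2; b2: attacked by Qc2.
Legal moves for White: none.
Not in check and no legal moves → stalemate.

stalemate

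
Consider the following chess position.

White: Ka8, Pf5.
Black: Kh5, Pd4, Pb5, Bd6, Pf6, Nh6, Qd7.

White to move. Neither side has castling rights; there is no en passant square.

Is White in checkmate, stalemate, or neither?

stalemate

White to move; white king on a8.
In check: no.
King squares — a7: attacked by Qd7; b7: attacked by Qd7; b8: attacked by Bd6.
Legal moves for White: none.
Not in check and no legal moves → stalemate.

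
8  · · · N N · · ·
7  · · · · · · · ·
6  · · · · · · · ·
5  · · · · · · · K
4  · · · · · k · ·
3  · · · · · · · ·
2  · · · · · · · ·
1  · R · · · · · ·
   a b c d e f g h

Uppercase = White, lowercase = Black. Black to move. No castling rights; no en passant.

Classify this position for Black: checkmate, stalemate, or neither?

Black to move; black king on f4.
In check: no.
Legal moves for Black: Kf5, Ke5, Ke4, Kg3, Kf3, Ke3.
Black has 6 legal moves and is not in check → neither.

neither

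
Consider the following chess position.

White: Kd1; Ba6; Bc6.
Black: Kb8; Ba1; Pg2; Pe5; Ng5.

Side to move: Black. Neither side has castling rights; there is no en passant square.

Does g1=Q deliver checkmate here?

After g1=Q: white king on d1; in check: yes, from the black queen on g1.
White has 4 legal replies: Ke2, Kd2, Kc2, Bf1.
In check but a legal move exists → not checkmate.

no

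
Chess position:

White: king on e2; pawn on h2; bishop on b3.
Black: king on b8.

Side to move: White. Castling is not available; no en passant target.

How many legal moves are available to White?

19

White to move; king on e2.
In check: no.
Legal moves: Bg8, Bf7, Be6, Bd5, Bc4, Ba4, Bc2, Ba2, Bd1, Kf3, Ke3, Kd3, Kf2, Kd2, Kf1, Ke1, Kd1, h3, h4.
Count: 19.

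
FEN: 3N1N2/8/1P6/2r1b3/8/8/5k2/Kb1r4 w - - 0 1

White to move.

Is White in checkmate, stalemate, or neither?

checkmate

White to move; white king on a1.
In check: yes, from the black bishop on e5.
King squares — b1: attacked by Rd1; a2: attacked by Bb1; b2: attacked by Be5.
Legal moves for White: none.
In check with no legal moves → checkmate.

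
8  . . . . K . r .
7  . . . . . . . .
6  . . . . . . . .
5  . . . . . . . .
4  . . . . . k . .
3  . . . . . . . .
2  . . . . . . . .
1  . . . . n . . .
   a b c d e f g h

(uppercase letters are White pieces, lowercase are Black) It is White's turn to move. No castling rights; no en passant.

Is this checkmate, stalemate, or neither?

White to move; white king on e8.
In check: yes, from the black rook on g8.
Legal moves for White: Kf7, Ke7, Kd7.
White is in check but has 3 legal moves → neither.

neither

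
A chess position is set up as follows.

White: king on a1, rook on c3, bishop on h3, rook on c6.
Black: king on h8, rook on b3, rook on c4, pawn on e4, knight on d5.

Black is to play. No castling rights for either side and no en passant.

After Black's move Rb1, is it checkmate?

no

After Rb1: white king on a1; in check: yes, from the black rook on b1.
White has 2 legal replies: Ka2, Kxb1.
In check but a legal move exists → not checkmate.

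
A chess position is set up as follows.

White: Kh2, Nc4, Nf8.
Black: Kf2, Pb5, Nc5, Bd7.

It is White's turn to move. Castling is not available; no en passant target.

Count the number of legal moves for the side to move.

White to move; king on h2.
In check: no.
Legal moves: Nh7, Nxd7, Ng6, Ne6, Nd6, Nb6, Ne5, Na5, Ne3, Na3, Nd2, Nb2, Kh1.
Count: 13.

13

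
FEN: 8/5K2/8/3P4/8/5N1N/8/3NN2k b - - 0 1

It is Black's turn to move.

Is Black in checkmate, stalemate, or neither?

Black to move; black king on h1.
In check: no.
King squares — g1: attacked by Nf3; g2: attacked by Ne1; h2: attacked by Nf3.
Legal moves for Black: none.
Not in check and no legal moves → stalemate.

stalemate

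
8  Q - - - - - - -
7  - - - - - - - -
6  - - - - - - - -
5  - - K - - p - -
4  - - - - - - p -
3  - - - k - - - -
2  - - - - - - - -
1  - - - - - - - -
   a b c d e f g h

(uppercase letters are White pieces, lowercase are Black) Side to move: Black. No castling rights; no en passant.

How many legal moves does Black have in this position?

Black to move; king on d3.
In check: no.
Legal moves: Ke3, Kc3, Ke2, Kd2, Kc2, f4, g3.
Count: 7.

7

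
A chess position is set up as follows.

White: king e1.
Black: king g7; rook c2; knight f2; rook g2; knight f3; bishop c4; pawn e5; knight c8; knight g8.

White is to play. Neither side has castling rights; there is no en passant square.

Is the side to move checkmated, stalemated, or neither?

checkmate

White to move; white king on e1.
In check: yes, from the black knight on f3.
King squares — d1: attacked by Nf2; f1: attacked by Bc4; d2: attacked by Rc2; e2: attacked by Rc2; f2: attacked by Rc2.
Legal moves for White: none.
In check with no legal moves → checkmate.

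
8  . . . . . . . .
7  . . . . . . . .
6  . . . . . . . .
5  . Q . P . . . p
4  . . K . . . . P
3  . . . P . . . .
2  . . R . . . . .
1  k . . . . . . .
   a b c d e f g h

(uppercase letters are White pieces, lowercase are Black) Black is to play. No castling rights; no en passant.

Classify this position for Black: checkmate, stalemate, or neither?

stalemate

Black to move; black king on a1.
In check: no.
King squares — b1: attacked by Qb5; a2: attacked by Rc2; b2: attacked by Rc2.
Legal moves for Black: none.
Not in check and no legal moves → stalemate.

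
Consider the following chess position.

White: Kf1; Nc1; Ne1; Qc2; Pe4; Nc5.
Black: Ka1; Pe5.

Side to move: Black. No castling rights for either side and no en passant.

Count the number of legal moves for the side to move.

Black to move; king on a1.
In check: no.
Legal moves: none.
Count: 0.

0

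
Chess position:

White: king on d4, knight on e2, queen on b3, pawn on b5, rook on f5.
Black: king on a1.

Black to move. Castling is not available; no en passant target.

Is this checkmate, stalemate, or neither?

stalemate

Black to move; black king on a1.
In check: no.
King squares — b1: attacked by Qb3; a2: attacked by Qb3; b2: attacked by Qb3.
Legal moves for Black: none.
Not in check and no legal moves → stalemate.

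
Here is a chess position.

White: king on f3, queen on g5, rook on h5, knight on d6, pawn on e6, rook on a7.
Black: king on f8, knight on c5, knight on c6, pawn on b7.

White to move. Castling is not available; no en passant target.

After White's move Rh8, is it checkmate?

After Rh8: black king on f8; in check: yes, from the white rook on h8.
King squares — e7: attacked by Qg5; f7: attacked by Nd6; g7: attacked by Qg5; e8: attacked by Nd6; g8: attacked by Qg5.
Black has no legal moves → checkmate.

yes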